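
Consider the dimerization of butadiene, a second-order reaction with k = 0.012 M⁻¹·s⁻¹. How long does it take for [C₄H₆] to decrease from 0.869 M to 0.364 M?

133 s

Step 1: For second-order: t = (1/[C₄H₆] - 1/[C₄H₆]₀)/k
Step 2: t = (1/0.364 - 1/0.869)/0.012
Step 3: t = (2.747 - 1.151)/0.012
Step 4: t = 1.597/0.012 = 133 s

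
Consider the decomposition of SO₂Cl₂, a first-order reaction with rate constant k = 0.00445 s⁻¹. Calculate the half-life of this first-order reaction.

155.8 s

Step 1: For a first-order reaction, t₁/₂ = ln(2)/k
Step 2: t₁/₂ = ln(2)/0.00445
Step 3: t₁/₂ = 0.6931/0.00445 = 155.8 s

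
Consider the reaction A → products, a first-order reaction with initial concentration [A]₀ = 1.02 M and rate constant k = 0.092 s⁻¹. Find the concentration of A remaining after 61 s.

0.003727 M

Step 1: For a first-order reaction: [A] = [A]₀ × e^(-kt)
Step 2: [A] = 1.02 × e^(-0.092 × 61)
Step 3: [A] = 1.02 × e^(-5.612)
Step 4: [A] = 1.02 × 0.00365375 = 0.003727 M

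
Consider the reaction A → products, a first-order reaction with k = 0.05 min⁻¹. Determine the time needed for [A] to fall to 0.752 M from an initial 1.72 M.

16.55 min

Step 1: For first-order: t = ln([A]₀/[A])/k
Step 2: t = ln(1.72/0.752)/0.05
Step 3: t = ln(2.287)/0.05
Step 4: t = 0.8273/0.05 = 16.55 min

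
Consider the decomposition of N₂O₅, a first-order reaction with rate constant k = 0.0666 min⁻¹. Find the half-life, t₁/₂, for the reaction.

10.41 min

Step 1: For a first-order reaction, t₁/₂ = ln(2)/k
Step 2: t₁/₂ = ln(2)/0.0666
Step 3: t₁/₂ = 0.6931/0.0666 = 10.41 min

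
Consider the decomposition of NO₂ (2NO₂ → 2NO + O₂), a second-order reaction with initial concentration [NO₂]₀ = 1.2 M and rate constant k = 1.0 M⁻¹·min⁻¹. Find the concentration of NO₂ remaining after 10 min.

0.09231 M

Step 1: For a second-order reaction: 1/[NO₂] = 1/[NO₂]₀ + kt
Step 2: 1/[NO₂] = 1/1.2 + 1.0 × 10
Step 3: 1/[NO₂] = 0.8333 + 10 = 10.83
Step 4: [NO₂] = 1/10.83 = 0.09231 M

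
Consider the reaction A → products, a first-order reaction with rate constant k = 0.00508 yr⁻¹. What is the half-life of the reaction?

136.4 yr

Step 1: For a first-order reaction, t₁/₂ = ln(2)/k
Step 2: t₁/₂ = ln(2)/0.00508
Step 3: t₁/₂ = 0.6931/0.00508 = 136.4 yr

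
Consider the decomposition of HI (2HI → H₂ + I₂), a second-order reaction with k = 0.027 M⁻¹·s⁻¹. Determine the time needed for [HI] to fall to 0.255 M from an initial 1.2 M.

114.4 s

Step 1: For second-order: t = (1/[HI] - 1/[HI]₀)/k
Step 2: t = (1/0.255 - 1/1.2)/0.027
Step 3: t = (3.922 - 0.8333)/0.027
Step 4: t = 3.088/0.027 = 114.4 s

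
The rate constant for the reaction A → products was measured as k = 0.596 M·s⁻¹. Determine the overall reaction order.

zeroth order (0)

Step 1: The units of k for an nth-order reaction are (concentration)^(1-n)·(time)⁻¹.
Step 2: Here k has units M·s⁻¹, so the concentration exponent is 1.
Step 3: 1 - n = 1 ⇒ n = 0. The reaction is zeroth order.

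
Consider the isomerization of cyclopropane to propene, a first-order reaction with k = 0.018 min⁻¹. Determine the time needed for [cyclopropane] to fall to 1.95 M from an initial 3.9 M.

38.51 min

Step 1: For first-order: t = ln([cyclopropane]₀/[cyclopropane])/k
Step 2: t = ln(3.9/1.95)/0.018
Step 3: t = ln(2)/0.018
Step 4: t = 0.6931/0.018 = 38.51 min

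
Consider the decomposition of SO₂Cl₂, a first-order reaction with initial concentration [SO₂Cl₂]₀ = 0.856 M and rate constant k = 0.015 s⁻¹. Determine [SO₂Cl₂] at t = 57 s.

0.364 M

Step 1: For a first-order reaction: [SO₂Cl₂] = [SO₂Cl₂]₀ × e^(-kt)
Step 2: [SO₂Cl₂] = 0.856 × e^(-0.015 × 57)
Step 3: [SO₂Cl₂] = 0.856 × e^(-0.855)
Step 4: [SO₂Cl₂] = 0.856 × 0.425283 = 0.364 M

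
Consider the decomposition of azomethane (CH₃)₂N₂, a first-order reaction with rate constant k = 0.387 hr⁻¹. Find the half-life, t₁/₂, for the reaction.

1.791 hr

Step 1: For a first-order reaction, t₁/₂ = ln(2)/k
Step 2: t₁/₂ = ln(2)/0.387
Step 3: t₁/₂ = 0.6931/0.387 = 1.791 hr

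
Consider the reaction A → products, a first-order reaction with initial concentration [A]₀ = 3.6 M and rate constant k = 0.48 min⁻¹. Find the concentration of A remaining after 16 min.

0.001663 M

Step 1: For a first-order reaction: [A] = [A]₀ × e^(-kt)
Step 2: [A] = 3.6 × e^(-0.48 × 16)
Step 3: [A] = 3.6 × e^(-7.68)
Step 4: [A] = 3.6 × 0.000461975 = 0.001663 M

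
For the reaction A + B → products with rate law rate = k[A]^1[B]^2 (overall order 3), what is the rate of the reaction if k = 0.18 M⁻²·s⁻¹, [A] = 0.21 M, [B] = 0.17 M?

0.001092 M/s

Step 1: The rate law is rate = k[A]^1[B]^2, overall order = 1+2 = 3
Step 2: Substitute values: rate = 0.18 × (0.21)^1 × (0.17)^2
Step 3: rate = 0.18 × 0.21 × 0.0289 = 0.00109242 M/s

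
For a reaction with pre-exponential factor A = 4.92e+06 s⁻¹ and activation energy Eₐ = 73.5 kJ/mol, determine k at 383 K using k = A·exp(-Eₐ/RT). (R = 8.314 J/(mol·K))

4.65e-04 s⁻¹

Step 1: Use the Arrhenius equation: k = A × exp(-Eₐ/RT)
Step 2: Convert Eₐ to J/mol: 73.5 kJ/mol = 73500 J/mol
Step 3: Calculate the exponent: -Eₐ/(RT) = -73500/(8.314 × 383) = -23.08227
Step 4: k = 4.92e+06 × exp(-23.08227)
Step 5: k = 4.92e+06 × 9.45143e-11 = 4.6501e-04 s⁻¹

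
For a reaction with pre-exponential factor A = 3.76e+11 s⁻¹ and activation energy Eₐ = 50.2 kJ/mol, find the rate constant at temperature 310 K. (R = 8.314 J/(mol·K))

1.31e+03 s⁻¹

Step 1: Use the Arrhenius equation: k = A × exp(-Eₐ/RT)
Step 2: Convert Eₐ to J/mol: 50.2 kJ/mol = 50200 J/mol
Step 3: Calculate the exponent: -Eₐ/(RT) = -50200/(8.314 × 310) = -19.47745
Step 4: k = 3.76e+11 × exp(-19.47745)
Step 5: k = 3.76e+11 × 3.47577e-09 = 1.3069e+03 s⁻¹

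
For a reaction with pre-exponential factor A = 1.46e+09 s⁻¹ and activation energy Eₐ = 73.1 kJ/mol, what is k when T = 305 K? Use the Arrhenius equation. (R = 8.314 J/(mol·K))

4.41e-04 s⁻¹

Step 1: Use the Arrhenius equation: k = A × exp(-Eₐ/RT)
Step 2: Convert Eₐ to J/mol: 73.1 kJ/mol = 73100 J/mol
Step 3: Calculate the exponent: -Eₐ/(RT) = -73100/(8.314 × 305) = -28.82754
Step 4: k = 1.46e+09 × exp(-28.82754)
Step 5: k = 1.46e+09 × 3.02245e-13 = 4.4128e-04 s⁻¹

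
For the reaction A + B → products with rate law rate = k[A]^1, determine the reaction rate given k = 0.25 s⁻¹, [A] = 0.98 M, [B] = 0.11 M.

0.245 M/s

Step 1: The rate law is rate = k[A]^1
Step 2: Note that the rate does not depend on [B] (zero order in B).
Step 3: rate = 0.25 × (0.98)^1 = 0.245 M/s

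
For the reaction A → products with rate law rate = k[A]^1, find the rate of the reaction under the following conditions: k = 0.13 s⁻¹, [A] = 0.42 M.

0.0546 M/s

Step 1: Identify the rate law: rate = k[A]^1
Step 2: Substitute values: rate = 0.13 × (0.42)^1
Step 3: Calculate: rate = 0.13 × 0.42 = 0.0546 M/s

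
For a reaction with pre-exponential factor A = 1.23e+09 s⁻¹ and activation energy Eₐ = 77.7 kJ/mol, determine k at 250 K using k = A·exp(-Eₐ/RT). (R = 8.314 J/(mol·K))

7.16e-08 s⁻¹

Step 1: Use the Arrhenius equation: k = A × exp(-Eₐ/RT)
Step 2: Convert Eₐ to J/mol: 77.7 kJ/mol = 77700 J/mol
Step 3: Calculate the exponent: -Eₐ/(RT) = -77700/(8.314 × 250) = -37.38273
Step 4: k = 1.23e+09 × exp(-37.38273)
Step 5: k = 1.23e+09 × 5.81951e-17 = 7.1580e-08 s⁻¹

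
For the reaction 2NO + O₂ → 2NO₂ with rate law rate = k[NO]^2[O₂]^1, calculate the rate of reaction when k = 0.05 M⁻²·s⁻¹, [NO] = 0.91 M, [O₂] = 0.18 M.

0.007453 M/s

Step 1: The rate law is rate = k[NO]^2[O₂]^1
Step 2: Substitute: rate = 0.05 × (0.91)^2 × (0.18)^1
Step 3: rate = 0.05 × 0.8281 × 0.18 = 0.0074529 M/s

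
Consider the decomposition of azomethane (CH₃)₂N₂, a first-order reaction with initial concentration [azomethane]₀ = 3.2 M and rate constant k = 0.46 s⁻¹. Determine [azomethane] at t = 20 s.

0.0003233 M

Step 1: For a first-order reaction: [azomethane] = [azomethane]₀ × e^(-kt)
Step 2: [azomethane] = 3.2 × e^(-0.46 × 20)
Step 3: [azomethane] = 3.2 × e^(-9.2)
Step 4: [azomethane] = 3.2 × 0.000101039 = 0.0003233 M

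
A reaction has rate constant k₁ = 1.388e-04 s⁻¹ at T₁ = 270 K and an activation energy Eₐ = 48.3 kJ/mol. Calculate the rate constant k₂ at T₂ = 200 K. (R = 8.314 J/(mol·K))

7.444e-08 s⁻¹

Step 1: Use the two-temperature Arrhenius form: ln(k₂/k₁) = -Eₐ/R × (1/T₂ - 1/T₁)
Step 2: Convert Eₐ to J/mol: 48.3 kJ/mol = 48300 J/mol
Step 3: 1/T₂ - 1/T₁ = 1/200 - 1/270 = 1.296296e-03 K⁻¹
Step 4: ln(k₂/k₁) = -48300/8.314 × 1.296296e-03 = -7.53080
Step 5: k₂ = k₁ × exp(-7.53080) = 1.388e-04 × 5.36309e-04 = 7.444e-08 s⁻¹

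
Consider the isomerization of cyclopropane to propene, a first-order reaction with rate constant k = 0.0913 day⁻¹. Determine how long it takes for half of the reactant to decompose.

7.592 day

Step 1: For a first-order reaction, t₁/₂ = ln(2)/k
Step 2: t₁/₂ = ln(2)/0.0913
Step 3: t₁/₂ = 0.6931/0.0913 = 7.592 day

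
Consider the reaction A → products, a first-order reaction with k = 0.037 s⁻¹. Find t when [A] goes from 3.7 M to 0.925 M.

37.47 s

Step 1: For first-order: t = ln([A]₀/[A])/k
Step 2: t = ln(3.7/0.925)/0.037
Step 3: t = ln(4)/0.037
Step 4: t = 1.386/0.037 = 37.47 s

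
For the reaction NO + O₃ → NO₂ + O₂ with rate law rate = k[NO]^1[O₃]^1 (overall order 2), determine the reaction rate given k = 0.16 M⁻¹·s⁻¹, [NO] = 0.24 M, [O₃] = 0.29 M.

0.01114 M/s

Step 1: The rate law is rate = k[NO]^1[O₃]^1, overall order = 1+1 = 2
Step 2: Substitute values: rate = 0.16 × (0.24)^1 × (0.29)^1
Step 3: rate = 0.16 × 0.24 × 0.29 = 0.011136 M/s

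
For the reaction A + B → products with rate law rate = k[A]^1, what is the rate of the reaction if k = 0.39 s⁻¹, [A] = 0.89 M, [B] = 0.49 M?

0.3471 M/s

Step 1: The rate law is rate = k[A]^1
Step 2: Note that the rate does not depend on [B] (zero order in B).
Step 3: rate = 0.39 × (0.89)^1 = 0.3471 M/s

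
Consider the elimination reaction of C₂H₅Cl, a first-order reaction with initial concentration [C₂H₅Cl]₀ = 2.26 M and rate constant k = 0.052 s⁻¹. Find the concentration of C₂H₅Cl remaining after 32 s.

0.428 M

Step 1: For a first-order reaction: [C₂H₅Cl] = [C₂H₅Cl]₀ × e^(-kt)
Step 2: [C₂H₅Cl] = 2.26 × e^(-0.052 × 32)
Step 3: [C₂H₅Cl] = 2.26 × e^(-1.664)
Step 4: [C₂H₅Cl] = 2.26 × 0.18938 = 0.428 M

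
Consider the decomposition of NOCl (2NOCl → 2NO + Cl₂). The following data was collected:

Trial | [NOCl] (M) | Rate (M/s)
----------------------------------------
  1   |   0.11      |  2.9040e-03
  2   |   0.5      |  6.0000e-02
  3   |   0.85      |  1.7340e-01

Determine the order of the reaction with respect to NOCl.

second order (2)

Step 1: Compare trials to find order n where rate₂/rate₁ = ([NOCl]₂/[NOCl]₁)^n
Step 2: rate₂/rate₁ = 6.0000e-02/2.9040e-03 = 20.66
Step 3: [NOCl]₂/[NOCl]₁ = 0.5/0.11 = 4.545
Step 4: n = ln(20.66)/ln(4.545) = 2.00 ≈ 2
Step 5: The reaction is second order in NOCl.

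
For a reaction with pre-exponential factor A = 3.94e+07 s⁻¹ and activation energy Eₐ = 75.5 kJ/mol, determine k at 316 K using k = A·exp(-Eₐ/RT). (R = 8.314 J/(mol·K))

1.30e-05 s⁻¹

Step 1: Use the Arrhenius equation: k = A × exp(-Eₐ/RT)
Step 2: Convert Eₐ to J/mol: 75.5 kJ/mol = 75500 J/mol
Step 3: Calculate the exponent: -Eₐ/(RT) = -75500/(8.314 × 316) = -28.73756
Step 4: k = 3.94e+07 × exp(-28.73756)
Step 5: k = 3.94e+07 × 3.30702e-13 = 1.3030e-05 s⁻¹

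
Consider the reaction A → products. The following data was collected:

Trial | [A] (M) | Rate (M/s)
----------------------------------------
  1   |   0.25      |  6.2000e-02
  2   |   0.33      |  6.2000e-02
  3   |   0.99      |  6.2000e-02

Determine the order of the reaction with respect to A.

zeroth order (0)

Step 1: Compare trials - when concentration changes, rate stays constant.
Step 2: rate₂/rate₁ = 6.2000e-02/6.2000e-02 = 1
Step 3: [A]₂/[A]₁ = 0.33/0.25 = 1.32
Step 4: Since rate ratio ≈ (conc ratio)^0, the reaction is zeroth order.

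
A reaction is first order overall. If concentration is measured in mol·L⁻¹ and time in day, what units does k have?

day⁻¹

Step 1: For overall order n, rate = k × (concentration)^n.
Step 2: Rate has units mol·L⁻¹·day⁻¹; concentration term has units (mol·L⁻¹)^1.
Step 3: k = rate / (concentration)^n, so units of k = (mol·L⁻¹)^(1-1)·day⁻¹ = day⁻¹.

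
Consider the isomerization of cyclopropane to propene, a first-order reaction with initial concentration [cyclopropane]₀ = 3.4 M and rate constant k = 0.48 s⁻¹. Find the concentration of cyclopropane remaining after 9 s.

0.04522 M

Step 1: For a first-order reaction: [cyclopropane] = [cyclopropane]₀ × e^(-kt)
Step 2: [cyclopropane] = 3.4 × e^(-0.48 × 9)
Step 3: [cyclopropane] = 3.4 × e^(-4.32)
Step 4: [cyclopropane] = 3.4 × 0.0132999 = 0.04522 M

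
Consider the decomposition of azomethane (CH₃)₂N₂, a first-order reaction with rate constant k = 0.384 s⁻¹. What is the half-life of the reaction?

1.805 s

Step 1: For a first-order reaction, t₁/₂ = ln(2)/k
Step 2: t₁/₂ = ln(2)/0.384
Step 3: t₁/₂ = 0.6931/0.384 = 1.805 s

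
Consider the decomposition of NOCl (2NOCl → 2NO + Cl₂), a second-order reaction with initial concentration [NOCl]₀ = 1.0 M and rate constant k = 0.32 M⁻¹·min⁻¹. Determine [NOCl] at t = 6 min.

0.3425 M

Step 1: For a second-order reaction: 1/[NOCl] = 1/[NOCl]₀ + kt
Step 2: 1/[NOCl] = 1/1.0 + 0.32 × 6
Step 3: 1/[NOCl] = 1 + 1.92 = 2.92
Step 4: [NOCl] = 1/2.92 = 0.3425 M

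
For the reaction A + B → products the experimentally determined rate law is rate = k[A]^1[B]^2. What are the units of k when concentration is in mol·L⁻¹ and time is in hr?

(mol·L⁻¹)⁻²·hr⁻¹

Step 1: Overall order = 1 + 2 = 3.
Step 2: rate has units mol·L⁻¹·hr⁻¹; [A]^1[B]^2 has units (mol·L⁻¹)^3.
Step 3: k = rate/([A]^1[B]^2), so units of k = (mol·L⁻¹)^(1-3)·hr⁻¹ = (mol·L⁻¹)⁻²·hr⁻¹.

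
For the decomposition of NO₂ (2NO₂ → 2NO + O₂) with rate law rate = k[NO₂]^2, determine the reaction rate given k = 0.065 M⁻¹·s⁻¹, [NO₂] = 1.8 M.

0.2106 M/s

Step 1: Identify the rate law: rate = k[NO₂]^2
Step 2: Substitute values: rate = 0.065 × (1.8)^2
Step 3: Calculate: rate = 0.065 × 3.24 = 0.2106 M/s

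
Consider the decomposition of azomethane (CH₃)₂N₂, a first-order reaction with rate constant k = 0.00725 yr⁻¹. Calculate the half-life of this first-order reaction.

95.61 yr

Step 1: For a first-order reaction, t₁/₂ = ln(2)/k
Step 2: t₁/₂ = ln(2)/0.00725
Step 3: t₁/₂ = 0.6931/0.00725 = 95.61 yr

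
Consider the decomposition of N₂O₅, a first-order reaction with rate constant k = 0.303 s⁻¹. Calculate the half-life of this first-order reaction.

2.288 s

Step 1: For a first-order reaction, t₁/₂ = ln(2)/k
Step 2: t₁/₂ = ln(2)/0.303
Step 3: t₁/₂ = 0.6931/0.303 = 2.288 s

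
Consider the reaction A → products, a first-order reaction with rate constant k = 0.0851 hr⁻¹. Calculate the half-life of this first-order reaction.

8.145 hr

Step 1: For a first-order reaction, t₁/₂ = ln(2)/k
Step 2: t₁/₂ = ln(2)/0.0851
Step 3: t₁/₂ = 0.6931/0.0851 = 8.145 hr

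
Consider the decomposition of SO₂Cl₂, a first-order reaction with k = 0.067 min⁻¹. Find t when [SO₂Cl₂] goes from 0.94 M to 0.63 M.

5.973 min

Step 1: For first-order: t = ln([SO₂Cl₂]₀/[SO₂Cl₂])/k
Step 2: t = ln(0.94/0.63)/0.067
Step 3: t = ln(1.492)/0.067
Step 4: t = 0.4002/0.067 = 5.973 min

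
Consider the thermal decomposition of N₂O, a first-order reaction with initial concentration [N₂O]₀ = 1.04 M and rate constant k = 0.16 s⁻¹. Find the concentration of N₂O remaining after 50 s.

0.0003489 M

Step 1: For a first-order reaction: [N₂O] = [N₂O]₀ × e^(-kt)
Step 2: [N₂O] = 1.04 × e^(-0.16 × 50)
Step 3: [N₂O] = 1.04 × e^(-8)
Step 4: [N₂O] = 1.04 × 0.000335463 = 0.0003489 M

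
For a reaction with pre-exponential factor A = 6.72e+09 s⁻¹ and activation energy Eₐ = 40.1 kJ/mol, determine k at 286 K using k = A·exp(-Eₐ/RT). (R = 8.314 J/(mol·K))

3.19e+02 s⁻¹

Step 1: Use the Arrhenius equation: k = A × exp(-Eₐ/RT)
Step 2: Convert Eₐ to J/mol: 40.1 kJ/mol = 40100 J/mol
Step 3: Calculate the exponent: -Eₐ/(RT) = -40100/(8.314 × 286) = -16.86430
Step 4: k = 6.72e+09 × exp(-16.86430)
Step 5: k = 6.72e+09 × 4.74163e-08 = 3.1864e+02 s⁻¹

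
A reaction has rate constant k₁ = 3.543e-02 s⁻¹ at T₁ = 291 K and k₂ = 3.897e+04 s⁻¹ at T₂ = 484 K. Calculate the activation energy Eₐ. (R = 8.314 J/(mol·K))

84.4 kJ/mol

Step 1: Use the two-temperature Arrhenius form: ln(k₂/k₁) = -Eₐ/R × (1/T₂ - 1/T₁)
Step 2: ln(k₂/k₁) = ln(3.897e+04/3.543e-02) = ln(1.09992e+06) = 13.9107
Step 3: 1/T₂ - 1/T₁ = 1/484 - 1/291 = -1.370310e-03 K⁻¹
Step 4: Eₐ = -R × ln(k₂/k₁) / (1/T₂ - 1/T₁) = -8.314 × 13.9107 / -1.370310e-03
Step 5: Eₐ = 8.4400e+04 J/mol = 84.4 kJ/mol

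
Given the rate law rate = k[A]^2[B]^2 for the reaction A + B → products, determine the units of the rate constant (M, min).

M⁻³·min⁻¹

Step 1: Overall order = 2 + 2 = 4.
Step 2: rate has units M·min⁻¹; [A]^2[B]^2 has units M^4.
Step 3: k = rate/([A]^2[B]^2), so units of k = M^(1-4)·min⁻¹ = M⁻³·min⁻¹.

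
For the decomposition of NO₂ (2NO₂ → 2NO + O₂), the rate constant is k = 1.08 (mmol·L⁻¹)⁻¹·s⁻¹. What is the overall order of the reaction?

second order (2)

Step 1: The units of k for an nth-order reaction are (concentration)^(1-n)·(time)⁻¹.
Step 2: Here k has units (mmol·L⁻¹)⁻¹·s⁻¹, so the concentration exponent is -1.
Step 3: 1 - n = -1 ⇒ n = 2. The reaction is second order.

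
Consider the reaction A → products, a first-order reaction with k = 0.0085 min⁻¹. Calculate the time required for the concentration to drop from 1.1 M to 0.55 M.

81.55 min

Step 1: For first-order: t = ln([A]₀/[A])/k
Step 2: t = ln(1.1/0.55)/0.0085
Step 3: t = ln(2)/0.0085
Step 4: t = 0.6931/0.0085 = 81.55 min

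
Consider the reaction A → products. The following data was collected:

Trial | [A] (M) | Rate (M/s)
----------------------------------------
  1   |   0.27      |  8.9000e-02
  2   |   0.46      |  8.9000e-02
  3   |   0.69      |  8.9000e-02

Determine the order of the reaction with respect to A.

zeroth order (0)

Step 1: Compare trials - when concentration changes, rate stays constant.
Step 2: rate₂/rate₁ = 8.9000e-02/8.9000e-02 = 1
Step 3: [A]₂/[A]₁ = 0.46/0.27 = 1.704
Step 4: Since rate ratio ≈ (conc ratio)^0, the reaction is zeroth order.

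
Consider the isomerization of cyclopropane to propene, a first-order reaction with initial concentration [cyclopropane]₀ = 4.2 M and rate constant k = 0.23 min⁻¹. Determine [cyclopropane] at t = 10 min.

0.4211 M

Step 1: For a first-order reaction: [cyclopropane] = [cyclopropane]₀ × e^(-kt)
Step 2: [cyclopropane] = 4.2 × e^(-0.23 × 10)
Step 3: [cyclopropane] = 4.2 × e^(-2.3)
Step 4: [cyclopropane] = 4.2 × 0.100259 = 0.4211 M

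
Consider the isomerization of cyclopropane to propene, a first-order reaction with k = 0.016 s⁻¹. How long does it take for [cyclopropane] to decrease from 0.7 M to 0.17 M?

88.46 s

Step 1: For first-order: t = ln([cyclopropane]₀/[cyclopropane])/k
Step 2: t = ln(0.7/0.17)/0.016
Step 3: t = ln(4.118)/0.016
Step 4: t = 1.415/0.016 = 88.46 s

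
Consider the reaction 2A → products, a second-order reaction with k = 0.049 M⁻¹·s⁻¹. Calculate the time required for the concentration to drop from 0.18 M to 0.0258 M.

677.6 s

Step 1: For second-order: t = (1/[A] - 1/[A]₀)/k
Step 2: t = (1/0.0258 - 1/0.18)/0.049
Step 3: t = (38.76 - 5.556)/0.049
Step 4: t = 33.2/0.049 = 677.6 s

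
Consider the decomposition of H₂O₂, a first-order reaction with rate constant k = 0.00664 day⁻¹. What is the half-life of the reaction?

104.4 day

Step 1: For a first-order reaction, t₁/₂ = ln(2)/k
Step 2: t₁/₂ = ln(2)/0.00664
Step 3: t₁/₂ = 0.6931/0.00664 = 104.4 day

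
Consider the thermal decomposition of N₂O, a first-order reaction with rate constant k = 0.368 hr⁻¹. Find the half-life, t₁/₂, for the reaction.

1.884 hr

Step 1: For a first-order reaction, t₁/₂ = ln(2)/k
Step 2: t₁/₂ = ln(2)/0.368
Step 3: t₁/₂ = 0.6931/0.368 = 1.884 hr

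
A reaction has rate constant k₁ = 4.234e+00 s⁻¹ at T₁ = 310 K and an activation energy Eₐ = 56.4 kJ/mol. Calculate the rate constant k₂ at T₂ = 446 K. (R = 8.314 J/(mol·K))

3.348e+03 s⁻¹

Step 1: Use the two-temperature Arrhenius form: ln(k₂/k₁) = -Eₐ/R × (1/T₂ - 1/T₁)
Step 2: Convert Eₐ to J/mol: 56.4 kJ/mol = 56400 J/mol
Step 3: 1/T₂ - 1/T₁ = 1/446 - 1/310 = -9.836540e-04 K⁻¹
Step 4: ln(k₂/k₁) = -56400/8.314 × -9.836540e-04 = 6.67285
Step 5: k₂ = k₁ × exp(6.67285) = 4.234e+00 × 7.90646e+02 = 3.348e+03 s⁻¹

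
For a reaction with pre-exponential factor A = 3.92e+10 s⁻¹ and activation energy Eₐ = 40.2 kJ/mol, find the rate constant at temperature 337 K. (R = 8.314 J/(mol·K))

2.30e+04 s⁻¹

Step 1: Use the Arrhenius equation: k = A × exp(-Eₐ/RT)
Step 2: Convert Eₐ to J/mol: 40.2 kJ/mol = 40200 J/mol
Step 3: Calculate the exponent: -Eₐ/(RT) = -40200/(8.314 × 337) = -14.34783
Step 4: k = 3.92e+10 × exp(-14.34783)
Step 5: k = 3.92e+10 × 5.87241e-07 = 2.3020e+04 s⁻¹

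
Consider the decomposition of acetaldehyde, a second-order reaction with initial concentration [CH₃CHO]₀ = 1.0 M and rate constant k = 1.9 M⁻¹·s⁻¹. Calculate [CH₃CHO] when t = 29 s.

0.01783 M

Step 1: For a second-order reaction: 1/[CH₃CHO] = 1/[CH₃CHO]₀ + kt
Step 2: 1/[CH₃CHO] = 1/1.0 + 1.9 × 29
Step 3: 1/[CH₃CHO] = 1 + 55.1 = 56.1
Step 4: [CH₃CHO] = 1/56.1 = 0.01783 M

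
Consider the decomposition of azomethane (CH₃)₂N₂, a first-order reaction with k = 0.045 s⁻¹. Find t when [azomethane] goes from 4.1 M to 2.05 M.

15.4 s

Step 1: For first-order: t = ln([azomethane]₀/[azomethane])/k
Step 2: t = ln(4.1/2.05)/0.045
Step 3: t = ln(2)/0.045
Step 4: t = 0.6931/0.045 = 15.4 s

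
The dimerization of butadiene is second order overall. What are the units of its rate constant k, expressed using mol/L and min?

(mol/L)⁻¹·min⁻¹

Step 1: For overall order n, rate = k × (concentration)^n.
Step 2: Rate has units mol/L·min⁻¹; concentration term has units (mol/L)^2.
Step 3: k = rate / (concentration)^n, so units of k = (mol/L)^(1-2)·min⁻¹ = (mol/L)⁻¹·min⁻¹.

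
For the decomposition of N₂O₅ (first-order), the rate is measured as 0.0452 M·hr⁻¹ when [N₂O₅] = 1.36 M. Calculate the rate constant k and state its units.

0.03324 hr⁻¹

Step 1: rate = k[N₂O₅]^1, so k = rate / [N₂O₅]^1.
Step 2: k = 0.0452 / (1.36)^1 = 0.0452 / 1.36.
Step 3: k = 0.03324 hr⁻¹.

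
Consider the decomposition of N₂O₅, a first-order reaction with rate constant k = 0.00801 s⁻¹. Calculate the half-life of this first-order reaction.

86.54 s

Step 1: For a first-order reaction, t₁/₂ = ln(2)/k
Step 2: t₁/₂ = ln(2)/0.00801
Step 3: t₁/₂ = 0.6931/0.00801 = 86.54 s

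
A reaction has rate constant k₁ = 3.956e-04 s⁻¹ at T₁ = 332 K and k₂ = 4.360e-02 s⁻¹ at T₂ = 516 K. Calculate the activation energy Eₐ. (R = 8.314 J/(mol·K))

36.4 kJ/mol

Step 1: Use the two-temperature Arrhenius form: ln(k₂/k₁) = -Eₐ/R × (1/T₂ - 1/T₁)
Step 2: ln(k₂/k₁) = ln(4.360e-02/3.956e-04) = ln(110.212) = 4.70241
Step 3: 1/T₂ - 1/T₁ = 1/516 - 1/332 = -1.074064e-03 K⁻¹
Step 4: Eₐ = -R × ln(k₂/k₁) / (1/T₂ - 1/T₁) = -8.314 × 4.70241 / -1.074064e-03
Step 5: Eₐ = 3.6400e+04 J/mol = 36.4 kJ/mol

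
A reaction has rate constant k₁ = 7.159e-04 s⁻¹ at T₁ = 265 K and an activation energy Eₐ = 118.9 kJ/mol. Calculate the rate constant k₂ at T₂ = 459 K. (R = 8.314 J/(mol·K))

5.766e+06 s⁻¹

Step 1: Use the two-temperature Arrhenius form: ln(k₂/k₁) = -Eₐ/R × (1/T₂ - 1/T₁)
Step 2: Convert Eₐ to J/mol: 118.9 kJ/mol = 118900 J/mol
Step 3: 1/T₂ - 1/T₁ = 1/459 - 1/265 = -1.594936e-03 K⁻¹
Step 4: ln(k₂/k₁) = -118900/8.314 × -1.594936e-03 = 22.80946
Step 5: k₂ = k₁ × exp(22.80946) = 7.159e-04 × 8.05420e+09 = 5.766e+06 s⁻¹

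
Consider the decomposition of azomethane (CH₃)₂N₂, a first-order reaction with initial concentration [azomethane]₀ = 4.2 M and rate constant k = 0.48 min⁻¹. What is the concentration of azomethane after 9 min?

0.05586 M

Step 1: For a first-order reaction: [azomethane] = [azomethane]₀ × e^(-kt)
Step 2: [azomethane] = 4.2 × e^(-0.48 × 9)
Step 3: [azomethane] = 4.2 × e^(-4.32)
Step 4: [azomethane] = 4.2 × 0.0132999 = 0.05586 M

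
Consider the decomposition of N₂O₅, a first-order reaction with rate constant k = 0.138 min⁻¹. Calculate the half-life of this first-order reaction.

5.023 min

Step 1: For a first-order reaction, t₁/₂ = ln(2)/k
Step 2: t₁/₂ = ln(2)/0.138
Step 3: t₁/₂ = 0.6931/0.138 = 5.023 min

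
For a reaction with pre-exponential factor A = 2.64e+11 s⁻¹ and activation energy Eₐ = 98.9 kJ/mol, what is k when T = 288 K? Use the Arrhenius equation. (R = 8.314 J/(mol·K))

3.04e-07 s⁻¹

Step 1: Use the Arrhenius equation: k = A × exp(-Eₐ/RT)
Step 2: Convert Eₐ to J/mol: 98.9 kJ/mol = 98900 J/mol
Step 3: Calculate the exponent: -Eₐ/(RT) = -98900/(8.314 × 288) = -41.30416
Step 4: k = 2.64e+11 × exp(-41.30416)
Step 5: k = 2.64e+11 × 1.15301e-18 = 3.0439e-07 s⁻¹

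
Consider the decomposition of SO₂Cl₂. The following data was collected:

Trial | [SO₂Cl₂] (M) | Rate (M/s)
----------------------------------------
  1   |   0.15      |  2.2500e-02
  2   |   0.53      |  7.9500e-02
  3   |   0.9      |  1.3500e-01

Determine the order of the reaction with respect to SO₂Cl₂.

first order (1)

Step 1: Compare trials to find order n where rate₂/rate₁ = ([SO₂Cl₂]₂/[SO₂Cl₂]₁)^n
Step 2: rate₂/rate₁ = 7.9500e-02/2.2500e-02 = 3.533
Step 3: [SO₂Cl₂]₂/[SO₂Cl₂]₁ = 0.53/0.15 = 3.533
Step 4: n = ln(3.533)/ln(3.533) = 1.00 ≈ 1
Step 5: The reaction is first order in SO₂Cl₂.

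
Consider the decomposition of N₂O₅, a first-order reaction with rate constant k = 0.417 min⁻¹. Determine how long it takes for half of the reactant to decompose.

1.662 min

Step 1: For a first-order reaction, t₁/₂ = ln(2)/k
Step 2: t₁/₂ = ln(2)/0.417
Step 3: t₁/₂ = 0.6931/0.417 = 1.662 min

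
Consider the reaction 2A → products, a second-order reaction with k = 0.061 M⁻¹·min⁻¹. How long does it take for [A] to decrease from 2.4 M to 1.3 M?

5.78 min

Step 1: For second-order: t = (1/[A] - 1/[A]₀)/k
Step 2: t = (1/1.3 - 1/2.4)/0.061
Step 3: t = (0.7692 - 0.4167)/0.061
Step 4: t = 0.3526/0.061 = 5.78 min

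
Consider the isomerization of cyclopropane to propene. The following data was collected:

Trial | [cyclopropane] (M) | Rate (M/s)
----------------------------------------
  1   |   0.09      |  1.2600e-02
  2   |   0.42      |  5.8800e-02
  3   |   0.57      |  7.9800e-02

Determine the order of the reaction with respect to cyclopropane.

first order (1)

Step 1: Compare trials to find order n where rate₂/rate₁ = ([cyclopropane]₂/[cyclopropane]₁)^n
Step 2: rate₂/rate₁ = 5.8800e-02/1.2600e-02 = 4.667
Step 3: [cyclopropane]₂/[cyclopropane]₁ = 0.42/0.09 = 4.667
Step 4: n = ln(4.667)/ln(4.667) = 1.00 ≈ 1
Step 5: The reaction is first order in cyclopropane.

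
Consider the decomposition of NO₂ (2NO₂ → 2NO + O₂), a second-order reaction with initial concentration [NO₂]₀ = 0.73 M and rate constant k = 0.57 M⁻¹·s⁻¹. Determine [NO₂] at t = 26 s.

0.06177 M

Step 1: For a second-order reaction: 1/[NO₂] = 1/[NO₂]₀ + kt
Step 2: 1/[NO₂] = 1/0.73 + 0.57 × 26
Step 3: 1/[NO₂] = 1.37 + 14.82 = 16.19
Step 4: [NO₂] = 1/16.19 = 0.06177 M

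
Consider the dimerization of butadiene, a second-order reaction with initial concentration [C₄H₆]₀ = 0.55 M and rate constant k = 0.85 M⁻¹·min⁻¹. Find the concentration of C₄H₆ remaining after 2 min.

0.2842 M

Step 1: For a second-order reaction: 1/[C₄H₆] = 1/[C₄H₆]₀ + kt
Step 2: 1/[C₄H₆] = 1/0.55 + 0.85 × 2
Step 3: 1/[C₄H₆] = 1.818 + 1.7 = 3.518
Step 4: [C₄H₆] = 1/3.518 = 0.2842 M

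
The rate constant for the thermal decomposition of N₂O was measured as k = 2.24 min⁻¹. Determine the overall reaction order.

first order (1)

Step 1: The units of k for an nth-order reaction are (concentration)^(1-n)·(time)⁻¹.
Step 2: Here k has units min⁻¹, so the concentration exponent is 0.
Step 3: 1 - n = 0 ⇒ n = 1. The reaction is first order.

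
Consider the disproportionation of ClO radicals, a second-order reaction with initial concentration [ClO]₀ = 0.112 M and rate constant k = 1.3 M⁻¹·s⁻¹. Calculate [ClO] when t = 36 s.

0.01794 M

Step 1: For a second-order reaction: 1/[ClO] = 1/[ClO]₀ + kt
Step 2: 1/[ClO] = 1/0.112 + 1.3 × 36
Step 3: 1/[ClO] = 8.929 + 46.8 = 55.73
Step 4: [ClO] = 1/55.73 = 0.01794 M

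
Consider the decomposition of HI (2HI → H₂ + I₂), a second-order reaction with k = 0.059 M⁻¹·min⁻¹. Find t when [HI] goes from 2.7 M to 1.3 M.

6.76 min

Step 1: For second-order: t = (1/[HI] - 1/[HI]₀)/k
Step 2: t = (1/1.3 - 1/2.7)/0.059
Step 3: t = (0.7692 - 0.3704)/0.059
Step 4: t = 0.3989/0.059 = 6.76 min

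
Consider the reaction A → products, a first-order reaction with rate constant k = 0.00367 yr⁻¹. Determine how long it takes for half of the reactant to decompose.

188.9 yr

Step 1: For a first-order reaction, t₁/₂ = ln(2)/k
Step 2: t₁/₂ = ln(2)/0.00367
Step 3: t₁/₂ = 0.6931/0.00367 = 188.9 yr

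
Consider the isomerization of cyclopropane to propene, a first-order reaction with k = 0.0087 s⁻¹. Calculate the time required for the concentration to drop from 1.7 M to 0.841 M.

80.9 s

Step 1: For first-order: t = ln([cyclopropane]₀/[cyclopropane])/k
Step 2: t = ln(1.7/0.841)/0.0087
Step 3: t = ln(2.021)/0.0087
Step 4: t = 0.7038/0.0087 = 80.9 s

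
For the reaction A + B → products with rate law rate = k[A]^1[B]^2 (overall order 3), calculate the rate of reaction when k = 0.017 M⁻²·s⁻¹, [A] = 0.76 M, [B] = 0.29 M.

0.001087 M/s

Step 1: The rate law is rate = k[A]^1[B]^2, overall order = 1+2 = 3
Step 2: Substitute values: rate = 0.017 × (0.76)^1 × (0.29)^2
Step 3: rate = 0.017 × 0.76 × 0.0841 = 0.00108657 M/s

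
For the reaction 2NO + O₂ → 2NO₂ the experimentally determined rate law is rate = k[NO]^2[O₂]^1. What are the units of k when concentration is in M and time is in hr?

M⁻²·hr⁻¹

Step 1: Overall order = 2 + 1 = 3.
Step 2: rate has units M·hr⁻¹; [NO]^2[O₂]^1 has units M^3.
Step 3: k = rate/([NO]^2[O₂]^1), so units of k = M^(1-3)·hr⁻¹ = M⁻²·hr⁻¹.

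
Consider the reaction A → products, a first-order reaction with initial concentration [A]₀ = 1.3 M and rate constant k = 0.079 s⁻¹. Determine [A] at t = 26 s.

0.1667 M

Step 1: For a first-order reaction: [A] = [A]₀ × e^(-kt)
Step 2: [A] = 1.3 × e^(-0.079 × 26)
Step 3: [A] = 1.3 × e^(-2.054)
Step 4: [A] = 1.3 × 0.128221 = 0.1667 M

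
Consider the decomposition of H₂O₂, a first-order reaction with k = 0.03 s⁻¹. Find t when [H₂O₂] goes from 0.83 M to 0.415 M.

23.1 s

Step 1: For first-order: t = ln([H₂O₂]₀/[H₂O₂])/k
Step 2: t = ln(0.83/0.415)/0.03
Step 3: t = ln(2)/0.03
Step 4: t = 0.6931/0.03 = 23.1 s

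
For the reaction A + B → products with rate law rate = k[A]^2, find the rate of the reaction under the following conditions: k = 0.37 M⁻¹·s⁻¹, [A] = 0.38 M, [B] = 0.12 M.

0.05343 M/s

Step 1: The rate law is rate = k[A]^2
Step 2: Note that the rate does not depend on [B] (zero order in B).
Step 3: rate = 0.37 × (0.38)^2 = 0.053428 M/s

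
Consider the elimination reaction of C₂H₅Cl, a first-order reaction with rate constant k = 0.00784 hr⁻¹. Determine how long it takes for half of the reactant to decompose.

88.41 hr

Step 1: For a first-order reaction, t₁/₂ = ln(2)/k
Step 2: t₁/₂ = ln(2)/0.00784
Step 3: t₁/₂ = 0.6931/0.00784 = 88.41 hr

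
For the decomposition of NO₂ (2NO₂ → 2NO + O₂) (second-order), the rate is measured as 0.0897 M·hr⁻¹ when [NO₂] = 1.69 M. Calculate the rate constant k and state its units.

0.03141 M⁻¹·hr⁻¹

Step 1: rate = k[NO₂]^2, so k = rate / [NO₂]^2.
Step 2: k = 0.0897 / (1.69)^2 = 0.0897 / 2.856.
Step 3: k = 0.03141 M⁻¹·hr⁻¹.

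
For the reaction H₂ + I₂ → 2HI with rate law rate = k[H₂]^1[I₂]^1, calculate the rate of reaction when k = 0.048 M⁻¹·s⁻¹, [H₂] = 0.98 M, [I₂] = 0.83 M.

0.03904 M/s

Step 1: The rate law is rate = k[H₂]^1[I₂]^1
Step 2: Substitute: rate = 0.048 × (0.98)^1 × (0.83)^1
Step 3: rate = 0.048 × 0.98 × 0.83 = 0.0390432 M/s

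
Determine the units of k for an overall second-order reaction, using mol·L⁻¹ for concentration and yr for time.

(mol·L⁻¹)⁻¹·yr⁻¹

Step 1: For overall order n, rate = k × (concentration)^n.
Step 2: Rate has units mol·L⁻¹·yr⁻¹; concentration term has units (mol·L⁻¹)^2.
Step 3: k = rate / (concentration)^n, so units of k = (mol·L⁻¹)^(1-2)·yr⁻¹ = (mol·L⁻¹)⁻¹·yr⁻¹.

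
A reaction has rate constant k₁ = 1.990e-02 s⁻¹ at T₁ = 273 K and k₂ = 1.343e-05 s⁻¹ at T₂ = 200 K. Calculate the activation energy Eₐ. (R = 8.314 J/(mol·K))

45.4 kJ/mol

Step 1: Use the two-temperature Arrhenius form: ln(k₂/k₁) = -Eₐ/R × (1/T₂ - 1/T₁)
Step 2: ln(k₂/k₁) = ln(1.343e-05/1.990e-02) = ln(0.000674874) = -7.30098
Step 3: 1/T₂ - 1/T₁ = 1/200 - 1/273 = 1.336996e-03 K⁻¹
Step 4: Eₐ = -R × ln(k₂/k₁) / (1/T₂ - 1/T₁) = -8.314 × -7.30098 / 1.336996e-03
Step 5: Eₐ = 4.5401e+04 J/mol = 45.4 kJ/mol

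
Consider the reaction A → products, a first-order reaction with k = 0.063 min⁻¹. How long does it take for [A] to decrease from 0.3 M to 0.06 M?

25.55 min

Step 1: For first-order: t = ln([A]₀/[A])/k
Step 2: t = ln(0.3/0.06)/0.063
Step 3: t = ln(5)/0.063
Step 4: t = 1.609/0.063 = 25.55 min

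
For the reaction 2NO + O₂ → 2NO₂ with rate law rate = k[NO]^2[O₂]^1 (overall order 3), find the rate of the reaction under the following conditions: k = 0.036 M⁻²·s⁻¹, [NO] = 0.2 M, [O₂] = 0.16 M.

0.0002304 M/s

Step 1: The rate law is rate = k[NO]^2[O₂]^1, overall order = 2+1 = 3
Step 2: Substitute values: rate = 0.036 × (0.2)^2 × (0.16)^1
Step 3: rate = 0.036 × 0.04 × 0.16 = 0.0002304 M/s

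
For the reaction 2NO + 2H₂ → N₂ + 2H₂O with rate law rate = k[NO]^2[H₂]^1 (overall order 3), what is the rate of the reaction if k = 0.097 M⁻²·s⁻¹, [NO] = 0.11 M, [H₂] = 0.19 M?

0.000223 M/s

Step 1: The rate law is rate = k[NO]^2[H₂]^1, overall order = 2+1 = 3
Step 2: Substitute values: rate = 0.097 × (0.11)^2 × (0.19)^1
Step 3: rate = 0.097 × 0.0121 × 0.19 = 0.000223003 M/s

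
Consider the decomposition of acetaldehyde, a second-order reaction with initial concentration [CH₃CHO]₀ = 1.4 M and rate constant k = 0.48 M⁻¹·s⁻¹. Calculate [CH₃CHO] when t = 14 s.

0.1345 M

Step 1: For a second-order reaction: 1/[CH₃CHO] = 1/[CH₃CHO]₀ + kt
Step 2: 1/[CH₃CHO] = 1/1.4 + 0.48 × 14
Step 3: 1/[CH₃CHO] = 0.7143 + 6.72 = 7.434
Step 4: [CH₃CHO] = 1/7.434 = 0.1345 M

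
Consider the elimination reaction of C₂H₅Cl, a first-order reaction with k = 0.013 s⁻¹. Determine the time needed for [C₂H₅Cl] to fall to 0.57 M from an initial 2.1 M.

100.3 s

Step 1: For first-order: t = ln([C₂H₅Cl]₀/[C₂H₅Cl])/k
Step 2: t = ln(2.1/0.57)/0.013
Step 3: t = ln(3.684)/0.013
Step 4: t = 1.304/0.013 = 100.3 s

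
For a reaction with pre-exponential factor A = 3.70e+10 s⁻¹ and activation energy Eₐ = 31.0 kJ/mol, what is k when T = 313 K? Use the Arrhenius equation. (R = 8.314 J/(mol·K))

2.48e+05 s⁻¹

Step 1: Use the Arrhenius equation: k = A × exp(-Eₐ/RT)
Step 2: Convert Eₐ to J/mol: 31.0 kJ/mol = 31000 J/mol
Step 3: Calculate the exponent: -Eₐ/(RT) = -31000/(8.314 × 313) = -11.91262
Step 4: k = 3.70e+10 × exp(-11.91262)
Step 5: k = 3.70e+10 × 6.70525e-06 = 2.4809e+05 s⁻¹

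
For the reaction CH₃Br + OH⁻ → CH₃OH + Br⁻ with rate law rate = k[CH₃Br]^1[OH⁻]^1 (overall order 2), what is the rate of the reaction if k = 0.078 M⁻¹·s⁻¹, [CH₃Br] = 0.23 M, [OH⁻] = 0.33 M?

0.00592 M/s

Step 1: The rate law is rate = k[CH₃Br]^1[OH⁻]^1, overall order = 1+1 = 2
Step 2: Substitute values: rate = 0.078 × (0.23)^1 × (0.33)^1
Step 3: rate = 0.078 × 0.23 × 0.33 = 0.0059202 M/s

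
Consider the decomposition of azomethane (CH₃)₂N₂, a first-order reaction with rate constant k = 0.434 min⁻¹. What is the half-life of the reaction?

1.597 min

Step 1: For a first-order reaction, t₁/₂ = ln(2)/k
Step 2: t₁/₂ = ln(2)/0.434
Step 3: t₁/₂ = 0.6931/0.434 = 1.597 min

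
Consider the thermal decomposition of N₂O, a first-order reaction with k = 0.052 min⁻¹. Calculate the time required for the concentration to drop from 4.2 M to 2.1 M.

13.33 min

Step 1: For first-order: t = ln([N₂O]₀/[N₂O])/k
Step 2: t = ln(4.2/2.1)/0.052
Step 3: t = ln(2)/0.052
Step 4: t = 0.6931/0.052 = 13.33 min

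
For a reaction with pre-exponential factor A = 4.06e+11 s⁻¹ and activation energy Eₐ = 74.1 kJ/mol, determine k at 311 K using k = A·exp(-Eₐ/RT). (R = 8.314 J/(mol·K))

1.45e-01 s⁻¹

Step 1: Use the Arrhenius equation: k = A × exp(-Eₐ/RT)
Step 2: Convert Eₐ to J/mol: 74.1 kJ/mol = 74100 J/mol
Step 3: Calculate the exponent: -Eₐ/(RT) = -74100/(8.314 × 311) = -28.65813
Step 4: k = 4.06e+11 × exp(-28.65813)
Step 5: k = 4.06e+11 × 3.58041e-13 = 1.4536e-01 s⁻¹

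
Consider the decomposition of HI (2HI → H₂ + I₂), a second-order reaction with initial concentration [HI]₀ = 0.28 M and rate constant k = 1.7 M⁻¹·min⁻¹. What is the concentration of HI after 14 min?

0.03653 M

Step 1: For a second-order reaction: 1/[HI] = 1/[HI]₀ + kt
Step 2: 1/[HI] = 1/0.28 + 1.7 × 14
Step 3: 1/[HI] = 3.571 + 23.8 = 27.37
Step 4: [HI] = 1/27.37 = 0.03653 M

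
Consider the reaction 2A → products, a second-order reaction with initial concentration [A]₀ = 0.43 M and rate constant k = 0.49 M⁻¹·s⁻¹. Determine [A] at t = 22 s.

0.0763 M

Step 1: For a second-order reaction: 1/[A] = 1/[A]₀ + kt
Step 2: 1/[A] = 1/0.43 + 0.49 × 22
Step 3: 1/[A] = 2.326 + 10.78 = 13.11
Step 4: [A] = 1/13.11 = 0.0763 M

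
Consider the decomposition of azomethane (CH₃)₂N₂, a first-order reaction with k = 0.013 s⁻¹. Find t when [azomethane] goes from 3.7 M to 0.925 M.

106.6 s

Step 1: For first-order: t = ln([azomethane]₀/[azomethane])/k
Step 2: t = ln(3.7/0.925)/0.013
Step 3: t = ln(4)/0.013
Step 4: t = 1.386/0.013 = 106.6 s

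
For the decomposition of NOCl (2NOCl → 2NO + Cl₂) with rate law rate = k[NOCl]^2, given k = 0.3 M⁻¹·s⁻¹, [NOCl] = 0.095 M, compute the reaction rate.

0.002707 M/s

Step 1: Identify the rate law: rate = k[NOCl]^2
Step 2: Substitute values: rate = 0.3 × (0.095)^2
Step 3: Calculate: rate = 0.3 × 0.009025 = 0.0027075 M/s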